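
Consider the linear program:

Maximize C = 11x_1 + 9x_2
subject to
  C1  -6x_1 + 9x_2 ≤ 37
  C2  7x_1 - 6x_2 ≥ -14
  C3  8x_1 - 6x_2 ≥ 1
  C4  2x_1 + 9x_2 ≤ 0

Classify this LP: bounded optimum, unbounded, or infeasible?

unbounded

From the feasible point (3/28, -1/42), moving in the direction (9, -2) keeps every constraint satisfied while C increases without bound.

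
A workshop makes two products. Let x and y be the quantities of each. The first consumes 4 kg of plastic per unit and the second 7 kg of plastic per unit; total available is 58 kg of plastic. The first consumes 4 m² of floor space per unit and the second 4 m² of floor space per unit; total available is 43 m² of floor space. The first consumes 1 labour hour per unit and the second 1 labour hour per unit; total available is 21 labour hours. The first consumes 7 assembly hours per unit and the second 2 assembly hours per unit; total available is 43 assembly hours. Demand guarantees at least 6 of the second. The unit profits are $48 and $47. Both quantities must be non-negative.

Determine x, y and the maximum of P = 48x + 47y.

Corner points and P = 48x + 47y:
  (0, 58/7) → P = 2726/7
  (0, 6) → P = 282
  (4, 6) → P = 474

At the optimal vertex, 4x + 7y = 58 and y = 6.
Solving simultaneously gives x = 4, y = 6.

x = 4, y = 6, maximum P = 474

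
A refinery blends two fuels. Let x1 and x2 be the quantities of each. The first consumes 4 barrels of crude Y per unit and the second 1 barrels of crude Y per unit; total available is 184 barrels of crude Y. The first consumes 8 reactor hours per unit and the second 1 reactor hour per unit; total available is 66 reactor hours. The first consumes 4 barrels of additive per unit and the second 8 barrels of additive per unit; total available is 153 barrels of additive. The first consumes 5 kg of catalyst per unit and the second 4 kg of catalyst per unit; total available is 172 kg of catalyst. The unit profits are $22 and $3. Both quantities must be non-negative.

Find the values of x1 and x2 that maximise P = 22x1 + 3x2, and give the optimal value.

x1 = 25/4, x2 = 16, maximum P = 371/2

Corner points and P = 22x1 + 3x2:
  (0, 0) → P = 0
  (0, 153/8) → P = 459/8
  (33/4, 0) → P = 363/2
  (25/4, 16) → P = 371/2

At the optimal vertex, 8x1 + x2 = 66 and 4x1 + 8x2 = 153.
Solving simultaneously gives x1 = 25/4, x2 = 16.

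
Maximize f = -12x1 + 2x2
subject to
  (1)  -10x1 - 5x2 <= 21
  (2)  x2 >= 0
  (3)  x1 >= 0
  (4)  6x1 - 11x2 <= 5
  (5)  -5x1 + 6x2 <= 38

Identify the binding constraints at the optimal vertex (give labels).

(3) and (5)

Extreme points and f = -12x1 + 2x2:
  (0, 0) → f = 0
  (5/6, 0) → f = -10
  (0, 19/3) → f = 38/3
The feasible region is unbounded (it extends along (6, 5), (11, 6)), but f strictly decreases along every unbounded feasible direction, so there is no improving ray and the maximum is attained at a vertex.

The maximum is at (0, 19/3). Substituting into each constraint, equality holds for (3) and (5); the remaining constraints have slack.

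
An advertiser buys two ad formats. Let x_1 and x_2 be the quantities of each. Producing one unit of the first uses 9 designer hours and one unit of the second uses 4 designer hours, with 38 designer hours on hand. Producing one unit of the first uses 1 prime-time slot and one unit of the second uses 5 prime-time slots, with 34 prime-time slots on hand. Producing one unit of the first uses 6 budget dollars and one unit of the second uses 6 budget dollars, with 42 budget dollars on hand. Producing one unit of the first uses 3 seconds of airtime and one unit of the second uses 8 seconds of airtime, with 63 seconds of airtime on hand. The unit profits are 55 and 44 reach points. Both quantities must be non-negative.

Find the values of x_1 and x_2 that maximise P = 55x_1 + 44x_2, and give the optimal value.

x_1 = 2, x_2 = 5, maximum P = 330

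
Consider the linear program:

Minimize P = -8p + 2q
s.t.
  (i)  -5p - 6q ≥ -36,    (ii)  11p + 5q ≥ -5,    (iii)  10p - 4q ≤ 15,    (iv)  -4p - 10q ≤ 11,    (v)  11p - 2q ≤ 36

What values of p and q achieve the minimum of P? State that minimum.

Feasible corners and P = -8p + 2q:
  (-210/41, 421/41) → P = 2522/41
  (117/40, 57/16) → P = -651/40
  (1/18, -101/90) → P = -121/45
  (53/58, -85/58) → P = -297/29

p = 117/40, q = 57/16, minimum P = -651/40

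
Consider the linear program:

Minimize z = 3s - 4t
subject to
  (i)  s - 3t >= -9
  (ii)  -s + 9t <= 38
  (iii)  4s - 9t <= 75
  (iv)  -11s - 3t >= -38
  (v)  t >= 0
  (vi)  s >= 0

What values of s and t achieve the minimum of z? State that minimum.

Feasible corners and z = 3s - 4t:
  (29/12, 137/36) → z = -287/36
  (0, 3) → z = -12
  (38/11, 0) → z = 114/11
  (0, 0) → z = 0

s = 0, t = 3, minimum z = -12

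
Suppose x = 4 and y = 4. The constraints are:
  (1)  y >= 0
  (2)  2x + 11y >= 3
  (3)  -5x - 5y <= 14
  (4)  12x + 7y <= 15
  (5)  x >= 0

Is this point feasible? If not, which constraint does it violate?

Constraint (4): 12x + 7y = 76, which is not ≤ 15. All other constraints are satisfied.

not feasible — violates (4)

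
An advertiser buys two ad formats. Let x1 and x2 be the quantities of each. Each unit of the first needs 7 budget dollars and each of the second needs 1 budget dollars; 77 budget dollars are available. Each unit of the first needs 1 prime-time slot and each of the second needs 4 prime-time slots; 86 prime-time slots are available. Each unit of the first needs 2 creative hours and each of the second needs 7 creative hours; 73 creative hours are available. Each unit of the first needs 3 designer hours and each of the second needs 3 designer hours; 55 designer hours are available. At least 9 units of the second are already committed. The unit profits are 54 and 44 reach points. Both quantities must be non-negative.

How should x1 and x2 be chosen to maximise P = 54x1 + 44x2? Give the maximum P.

At the optimal vertex, 2x1 + 7x2 = 73 and x2 = 9.
Solving simultaneously gives x1 = 5, x2 = 9.

x1 = 5, x2 = 9, maximum P = 666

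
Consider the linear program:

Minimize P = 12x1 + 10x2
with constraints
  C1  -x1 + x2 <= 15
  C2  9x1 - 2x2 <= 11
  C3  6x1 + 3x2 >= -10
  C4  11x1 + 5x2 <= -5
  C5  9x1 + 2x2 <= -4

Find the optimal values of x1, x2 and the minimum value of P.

x1 = 1/3, x2 = -4, minimum P = -36

Extreme points and P = 12x1 + 10x2:
  (-55/9, 80/9) → P = 140/9
  (-5, 10) → P = 40
  (1/3, -4) → P = -36
  (7/18, -15/4) → P = -197/6
  (-10/23, -1/23) → P = -130/23

At the optimal vertex, 9x1 - 2x2 = 11 and 6x1 + 3x2 = -10.
Solving simultaneously gives x1 = 1/3, x2 = -4.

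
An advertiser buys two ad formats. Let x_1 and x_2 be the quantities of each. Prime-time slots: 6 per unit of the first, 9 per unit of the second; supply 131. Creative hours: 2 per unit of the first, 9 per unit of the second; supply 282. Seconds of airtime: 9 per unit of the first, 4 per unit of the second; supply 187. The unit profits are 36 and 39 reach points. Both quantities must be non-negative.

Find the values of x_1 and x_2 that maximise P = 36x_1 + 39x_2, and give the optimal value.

At the optimal vertex, 6x_1 + 9x_2 = 131 and 9x_1 + 4x_2 = 187.
Solving simultaneously gives x_1 = 61/3, x_2 = 1.

x_1 = 61/3, x_2 = 1, maximum P = 771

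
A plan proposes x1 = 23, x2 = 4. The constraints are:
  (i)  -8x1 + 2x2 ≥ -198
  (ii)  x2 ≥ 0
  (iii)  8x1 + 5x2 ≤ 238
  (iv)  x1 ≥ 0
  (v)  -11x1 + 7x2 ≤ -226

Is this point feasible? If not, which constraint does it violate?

not feasible — violates (v)

Constraint (v): -11x1 + 7x2 = -225, which is not ≤ -226. All other constraints are satisfied.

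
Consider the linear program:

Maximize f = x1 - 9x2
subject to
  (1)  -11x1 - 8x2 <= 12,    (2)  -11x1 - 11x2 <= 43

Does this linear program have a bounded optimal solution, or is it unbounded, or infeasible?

unbounded

From the feasible point (212/33, -31/3), moving in the direction (11, -11) keeps every constraint satisfied while f increases without bound.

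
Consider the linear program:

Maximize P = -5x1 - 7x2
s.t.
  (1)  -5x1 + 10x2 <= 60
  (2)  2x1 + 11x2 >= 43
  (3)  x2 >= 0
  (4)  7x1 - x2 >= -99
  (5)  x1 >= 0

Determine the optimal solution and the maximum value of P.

x1 = 0, x2 = 43/11, maximum P = -301/11

Vertices and P = -5x1 - 7x2:
  (0, 6) → P = -42
  (43/2, 0) → P = -215/2
  (0, 43/11) → P = -301/11
The feasible region is unbounded (it extends along (2, 1), (1, 0)), but P strictly decreases along every unbounded feasible direction, so there is no improving ray and the maximum is attained at a vertex.

The optimum lies where 2x1 + 11x2 = 43 and x1 = 0.
Solving simultaneously gives x1 = 0, x2 = 43/11.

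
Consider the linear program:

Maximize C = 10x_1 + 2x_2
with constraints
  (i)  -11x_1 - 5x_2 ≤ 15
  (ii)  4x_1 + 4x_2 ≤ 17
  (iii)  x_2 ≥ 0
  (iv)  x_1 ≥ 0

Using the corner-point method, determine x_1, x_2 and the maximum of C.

x_1 = 17/4, x_2 = 0, maximum C = 85/2

Extreme points and C = 10x_1 + 2x_2:
  (17/4, 0) → C = 85/2
  (0, 17/4) → C = 17/2
  (0, 0) → C = 0

The optimum lies where 4x_1 + 4x_2 = 17 and x_2 = 0.
Solving simultaneously gives x_1 = 17/4, x_2 = 0.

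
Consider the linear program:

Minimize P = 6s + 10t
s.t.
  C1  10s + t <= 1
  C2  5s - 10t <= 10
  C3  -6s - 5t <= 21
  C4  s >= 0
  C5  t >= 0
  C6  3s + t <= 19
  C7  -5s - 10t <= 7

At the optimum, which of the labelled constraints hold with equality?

C4 and C5

Corner points and P = 6s + 10t:
  (0, 1) → P = 10
  (1/10, 0) → P = 3/5
  (0, 0) → P = 0

The minimum is at (0, 0). Substituting into each constraint, equality holds for C4 and C5; the remaining constraints have slack.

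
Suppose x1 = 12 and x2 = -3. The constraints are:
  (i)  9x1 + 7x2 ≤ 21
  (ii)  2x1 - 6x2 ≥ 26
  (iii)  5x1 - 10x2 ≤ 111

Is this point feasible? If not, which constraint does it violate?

not feasible — violates (i)

Constraint (i): 9x1 + 7x2 = 87, which is not ≤ 21. All other constraints are satisfied.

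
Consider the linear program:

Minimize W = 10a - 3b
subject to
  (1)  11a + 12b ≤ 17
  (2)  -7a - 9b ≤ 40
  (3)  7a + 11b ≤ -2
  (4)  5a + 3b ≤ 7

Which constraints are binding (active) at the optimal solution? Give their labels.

(2) and (3)

Extreme points and W = 10a - 3b:
  (-211/7, 19) → W = -2509/7
  (61/8, -83/8) → W = 859/8
  (83/34, -59/34) → W = 1007/34

The minimum is at (-211/7, 19). Substituting into each constraint, equality holds for (2) and (3); the remaining constraints have slack.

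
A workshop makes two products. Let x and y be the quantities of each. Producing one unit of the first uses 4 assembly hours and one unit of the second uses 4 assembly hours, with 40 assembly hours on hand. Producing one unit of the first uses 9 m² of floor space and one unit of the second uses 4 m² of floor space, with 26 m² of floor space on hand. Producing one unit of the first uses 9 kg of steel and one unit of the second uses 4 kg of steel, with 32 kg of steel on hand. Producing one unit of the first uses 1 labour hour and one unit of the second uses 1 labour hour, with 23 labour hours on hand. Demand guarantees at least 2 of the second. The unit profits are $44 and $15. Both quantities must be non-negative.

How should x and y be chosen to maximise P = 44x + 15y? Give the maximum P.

x = 2, y = 2, maximum P = 118

Vertices and P = 44x + 15y:
  (0, 13/2) → P = 195/2
  (0, 2) → P = 30
  (2, 2) → P = 118

The optimum lies where 9x + 4y = 26 and y = 2.
Solving simultaneously gives x = 2, y = 2.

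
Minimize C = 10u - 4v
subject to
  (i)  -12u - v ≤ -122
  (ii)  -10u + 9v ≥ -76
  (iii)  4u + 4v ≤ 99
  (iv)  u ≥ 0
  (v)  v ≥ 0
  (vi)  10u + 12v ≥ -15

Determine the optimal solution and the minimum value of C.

u = 389/44, v = 175/11, minimum C = 545/22

Feasible corners and C = 10u - 4v:
  (587/59, 154/59) → C = 5254/59
  (389/44, 175/11) → C = 545/22
  (1195/76, 343/38) → C = 4603/38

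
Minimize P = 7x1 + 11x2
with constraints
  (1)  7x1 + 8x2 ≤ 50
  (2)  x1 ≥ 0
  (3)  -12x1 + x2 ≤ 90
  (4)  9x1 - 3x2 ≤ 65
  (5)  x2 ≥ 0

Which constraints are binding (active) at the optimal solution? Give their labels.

(2) and (5)

Vertices and P = 7x1 + 11x2:
  (0, 25/4) → P = 275/4
  (50/7, 0) → P = 50
  (0, 0) → P = 0

The minimum is at (0, 0). Substituting into each constraint, equality holds for (2) and (5); the remaining constraints have slack.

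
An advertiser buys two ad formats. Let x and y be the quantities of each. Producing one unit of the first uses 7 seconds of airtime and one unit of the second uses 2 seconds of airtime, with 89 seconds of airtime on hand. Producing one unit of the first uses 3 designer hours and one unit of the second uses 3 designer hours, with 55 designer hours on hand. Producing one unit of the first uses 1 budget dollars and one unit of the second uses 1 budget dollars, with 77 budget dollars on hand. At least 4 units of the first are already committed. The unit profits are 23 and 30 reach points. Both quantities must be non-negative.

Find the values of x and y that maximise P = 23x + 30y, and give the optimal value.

x = 4, y = 43/3, maximum P = 522

Feasible corners and P = 23x + 30y:
  (89/7, 0) → P = 2047/7
  (4, 0) → P = 92
  (157/15, 118/15) → P = 7151/15
  (4, 43/3) → P = 522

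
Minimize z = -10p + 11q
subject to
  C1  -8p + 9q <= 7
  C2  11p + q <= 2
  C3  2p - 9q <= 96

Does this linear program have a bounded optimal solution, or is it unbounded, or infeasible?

Feasible corners and z = -10p + 11q:
  (11/107, 93/107) → z = 913/107
  (-103/6, -391/27) → z = 334/27
  (114/101, -1052/101) → z = -12712/101
The feasible region has finitely many vertices and no improving ray; the minimum is -12712/101 at (114/101, -1052/101).

bounded optimum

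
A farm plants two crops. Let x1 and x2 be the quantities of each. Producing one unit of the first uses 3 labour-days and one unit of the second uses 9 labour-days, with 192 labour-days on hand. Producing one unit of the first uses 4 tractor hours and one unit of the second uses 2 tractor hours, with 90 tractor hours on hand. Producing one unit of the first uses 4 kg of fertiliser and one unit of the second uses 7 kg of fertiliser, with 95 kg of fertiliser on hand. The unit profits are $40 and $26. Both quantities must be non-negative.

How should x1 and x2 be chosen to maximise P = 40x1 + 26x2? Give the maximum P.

Corner points and P = 40x1 + 26x2:
  (0, 0) → P = 0
  (0, 95/7) → P = 2470/7
  (45/2, 0) → P = 900
  (22, 1) → P = 906

x1 = 22, x2 = 1, maximum P = 906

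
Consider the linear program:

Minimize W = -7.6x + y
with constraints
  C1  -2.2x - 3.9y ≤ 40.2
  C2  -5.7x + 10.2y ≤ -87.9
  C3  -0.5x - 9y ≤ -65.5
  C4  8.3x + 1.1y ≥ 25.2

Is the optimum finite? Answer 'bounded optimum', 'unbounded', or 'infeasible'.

unbounded

From the feasible point (1216/47, 549/94), moving in the direction (9, -0.5) keeps every constraint satisfied while W decreases without bound.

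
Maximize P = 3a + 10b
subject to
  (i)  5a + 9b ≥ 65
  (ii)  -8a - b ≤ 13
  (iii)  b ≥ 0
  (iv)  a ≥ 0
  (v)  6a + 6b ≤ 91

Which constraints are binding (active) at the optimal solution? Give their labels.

Corner points and P = 3a + 10b:
  (13, 0) → P = 39
  (0, 65/9) → P = 650/9
  (91/6, 0) → P = 91/2
  (0, 91/6) → P = 455/3

The maximum is at (0, 91/6). Substituting into each constraint, equality holds for (iv) and (v); the remaining constraints have slack.

(iv) and (v)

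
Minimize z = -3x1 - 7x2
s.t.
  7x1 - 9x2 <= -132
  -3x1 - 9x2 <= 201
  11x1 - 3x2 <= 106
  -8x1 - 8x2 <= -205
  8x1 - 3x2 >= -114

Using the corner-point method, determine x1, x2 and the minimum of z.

x1 = 220/3, x2 = 2102/9, minimum z = -16694/9

Vertices and z = -3x1 - 7x2:
  (225/13, 1097/39) → z = -9704/39
  (789/128, 2491/128) → z = -4951/32
  (220/3, 2102/9) → z = -16694/9
  (-27/8, 29) → z = -1543/8

The binding constraints are 11x1 - 3x2 = 106 and 8x1 - 3x2 = -114.
Solving simultaneously gives x1 = 220/3, x2 = 2102/9.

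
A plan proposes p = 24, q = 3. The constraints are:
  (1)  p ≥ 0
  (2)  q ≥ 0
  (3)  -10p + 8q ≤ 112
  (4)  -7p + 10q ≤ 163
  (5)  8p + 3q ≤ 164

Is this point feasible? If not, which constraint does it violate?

Constraint (5): 8p + 3q = 201, which is not ≤ 164. All other constraints are satisfied.

not feasible — violates (5)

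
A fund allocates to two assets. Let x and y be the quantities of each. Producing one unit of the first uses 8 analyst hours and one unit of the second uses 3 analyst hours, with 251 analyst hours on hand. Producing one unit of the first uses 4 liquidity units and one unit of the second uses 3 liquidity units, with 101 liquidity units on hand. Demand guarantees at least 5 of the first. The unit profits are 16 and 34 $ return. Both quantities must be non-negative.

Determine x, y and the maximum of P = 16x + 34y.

x = 5, y = 27, maximum P = 998

Feasible corners and P = 16x + 34y:
  (101/4, 0) → P = 404
  (5, 0) → P = 80
  (5, 27) → P = 998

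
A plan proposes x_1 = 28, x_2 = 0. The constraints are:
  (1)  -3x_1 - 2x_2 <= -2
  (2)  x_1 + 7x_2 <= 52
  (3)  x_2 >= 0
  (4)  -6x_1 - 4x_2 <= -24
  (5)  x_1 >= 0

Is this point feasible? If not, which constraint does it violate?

(1): -84 ≤ -2 ✓
(2): 28 ≤ 52 ✓
(3): 0 ≥ 0 ✓
(4): -168 ≤ -24 ✓
(5): 28 ≥ 0 ✓

feasible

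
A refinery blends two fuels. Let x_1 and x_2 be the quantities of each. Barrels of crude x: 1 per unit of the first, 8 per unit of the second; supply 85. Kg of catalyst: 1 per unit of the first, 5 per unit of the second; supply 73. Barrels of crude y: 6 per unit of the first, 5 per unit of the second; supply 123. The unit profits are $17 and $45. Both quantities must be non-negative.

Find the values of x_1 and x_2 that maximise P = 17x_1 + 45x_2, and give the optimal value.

Extreme points and P = 17x_1 + 45x_2:
  (0, 0) → P = 0
  (0, 85/8) → P = 3825/8
  (41/2, 0) → P = 697/2
  (13, 9) → P = 626

The binding constraints are x_1 + 8x_2 = 85 and 6x_1 + 5x_2 = 123.
Solving simultaneously gives x_1 = 13, x_2 = 9.

x_1 = 13, x_2 = 9, maximum P = 626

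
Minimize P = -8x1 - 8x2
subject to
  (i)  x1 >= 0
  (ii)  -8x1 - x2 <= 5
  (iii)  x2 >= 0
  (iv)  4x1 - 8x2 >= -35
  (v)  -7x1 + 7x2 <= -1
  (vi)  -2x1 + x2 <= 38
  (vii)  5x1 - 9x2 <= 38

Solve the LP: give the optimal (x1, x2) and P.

Feasible corners and P = -8x1 - 8x2:
  (1/7, 0) → P = -8/7
  (38/5, 0) → P = -304/5
  (253/28, 249/28) → P = -1004/7
  (619/4, 327/4) → P = -1892

The optimum lies where 4x1 - 8x2 = -35 and 5x1 - 9x2 = 38.
Solving simultaneously gives x1 = 619/4, x2 = 327/4.

x1 = 619/4, x2 = 327/4, minimum P = -1892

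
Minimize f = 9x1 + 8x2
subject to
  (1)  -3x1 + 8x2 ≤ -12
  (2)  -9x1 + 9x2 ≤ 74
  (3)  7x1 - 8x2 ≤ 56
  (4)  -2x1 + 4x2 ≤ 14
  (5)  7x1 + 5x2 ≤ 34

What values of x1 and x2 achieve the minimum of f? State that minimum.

Corner points and f = 9x1 + 8x2:
  (-140/9, -22/3) → f = -596/3
  (332/71, 18/71) → f = 3132/71
  (-1096/9, -1022/9) → f = -18040/9
  (552/91, -22/13) → f = 3736/91

The optimum lies where -9x1 + 9x2 = 74 and 7x1 - 8x2 = 56.
Solving simultaneously gives x1 = -1096/9, x2 = -1022/9.

x1 = -1096/9, x2 = -1022/9, minimum f = -18040/9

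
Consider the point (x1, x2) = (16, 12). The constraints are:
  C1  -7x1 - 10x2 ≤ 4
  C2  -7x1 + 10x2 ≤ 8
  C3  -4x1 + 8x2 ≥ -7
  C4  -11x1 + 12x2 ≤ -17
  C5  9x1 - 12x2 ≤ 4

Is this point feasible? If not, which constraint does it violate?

C1: -232 ≤ 4 ✓
C2: 8 ≤ 8 ✓
C3: 32 ≥ -7 ✓
C4: -32 ≤ -17 ✓
C5: 0 ≤ 4 ✓

feasible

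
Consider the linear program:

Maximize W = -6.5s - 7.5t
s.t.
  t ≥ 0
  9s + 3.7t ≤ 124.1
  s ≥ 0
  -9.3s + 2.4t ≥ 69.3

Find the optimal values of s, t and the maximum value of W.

Feasible corners and W = -6.5s - 7.5t:
  (0, 1241/37) → W = -18615/74
  (1381/1867, 59261/1867) → W = -453434/1867
  (0, 231/8) → W = -3465/16

s = 0, t = 28.875, maximum W = -216.5625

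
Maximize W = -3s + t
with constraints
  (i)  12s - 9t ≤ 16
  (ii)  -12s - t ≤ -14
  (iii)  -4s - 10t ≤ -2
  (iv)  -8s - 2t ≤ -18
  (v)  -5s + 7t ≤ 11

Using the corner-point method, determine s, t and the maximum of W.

Extreme points and W = -3s + t:
  (97/48, 11/12) → W = -247/48
  (211/39, 212/39) → W = -421/39
  (52/33, 89/33) → W = -67/33

s = 52/33, t = 89/33, maximum W = -67/33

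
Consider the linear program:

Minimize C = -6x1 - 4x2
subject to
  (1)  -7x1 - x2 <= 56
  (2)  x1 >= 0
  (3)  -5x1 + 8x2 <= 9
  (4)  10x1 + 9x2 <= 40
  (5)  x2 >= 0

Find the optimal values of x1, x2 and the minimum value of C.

x1 = 4, x2 = 0, minimum C = -24

Extreme points and C = -6x1 - 4x2:
  (0, 9/8) → C = -9/2
  (0, 0) → C = 0
  (239/125, 58/25) → C = -2594/125
  (4, 0) → C = -24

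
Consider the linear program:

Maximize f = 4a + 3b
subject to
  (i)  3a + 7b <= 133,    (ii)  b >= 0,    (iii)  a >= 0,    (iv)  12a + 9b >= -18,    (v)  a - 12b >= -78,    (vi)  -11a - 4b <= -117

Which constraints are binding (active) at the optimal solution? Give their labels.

(i) and (ii)

Feasible corners and f = 4a + 3b:
  (133/3, 0) → f = 532/3
  (1050/43, 367/43) → f = 5301/43
  (117/11, 0) → f = 468/11
  (273/34, 975/136) → f = 429/8

The maximum is at (133/3, 0). Substituting into each constraint, equality holds for (i) and (ii); the remaining constraints have slack.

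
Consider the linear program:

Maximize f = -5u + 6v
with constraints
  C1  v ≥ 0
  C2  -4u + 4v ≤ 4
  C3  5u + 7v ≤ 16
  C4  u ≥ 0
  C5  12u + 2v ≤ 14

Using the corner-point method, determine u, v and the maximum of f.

u = 3/4, v = 7/4, maximum f = 27/4

Corner points and f = -5u + 6v:
  (0, 0) → f = 0
  (7/6, 0) → f = -35/6
  (3/4, 7/4) → f = 27/4
  (0, 1) → f = 6
  (33/37, 61/37) → f = 201/37

The optimum lies where -4u + 4v = 4 and 5u + 7v = 16.
Solving simultaneously gives u = 3/4, v = 7/4.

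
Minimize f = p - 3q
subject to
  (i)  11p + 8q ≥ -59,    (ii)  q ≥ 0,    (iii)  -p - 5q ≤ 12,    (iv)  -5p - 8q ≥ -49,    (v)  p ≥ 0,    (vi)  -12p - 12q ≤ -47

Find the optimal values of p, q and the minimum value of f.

p = 0, q = 49/8, minimum f = -147/8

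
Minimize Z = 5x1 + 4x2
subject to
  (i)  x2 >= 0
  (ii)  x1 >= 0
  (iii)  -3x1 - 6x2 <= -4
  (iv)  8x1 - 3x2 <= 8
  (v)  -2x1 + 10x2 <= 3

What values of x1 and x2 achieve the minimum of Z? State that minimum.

Vertices and Z = 5x1 + 4x2:
  (20/19, 8/57) → Z = 332/57
  (11/21, 17/42) → Z = 89/21
  (89/74, 20/37) → Z = 605/74

At the optimal vertex, -3x1 - 6x2 = -4 and -2x1 + 10x2 = 3.
Solving simultaneously gives x1 = 11/21, x2 = 17/42.

x1 = 11/21, x2 = 17/42, minimum Z = 89/21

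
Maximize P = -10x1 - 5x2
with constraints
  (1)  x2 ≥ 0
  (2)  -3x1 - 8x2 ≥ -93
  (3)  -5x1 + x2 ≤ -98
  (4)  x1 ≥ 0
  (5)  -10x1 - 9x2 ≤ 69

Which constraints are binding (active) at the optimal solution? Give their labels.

(1) and (3)

Vertices and P = -10x1 - 5x2:
  (31, 0) → P = -310
  (98/5, 0) → P = -196
  (877/43, 171/43) → P = -9625/43

The maximum is at (98/5, 0). Substituting into each constraint, equality holds for (1) and (3); the remaining constraints have slack.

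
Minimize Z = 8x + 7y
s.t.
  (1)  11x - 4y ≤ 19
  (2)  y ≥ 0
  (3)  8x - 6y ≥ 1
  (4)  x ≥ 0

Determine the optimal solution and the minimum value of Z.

Extreme points and Z = 8x + 7y:
  (19/11, 0) → Z = 152/11
  (55/17, 141/34) → Z = 1867/34
  (1/8, 0) → Z = 1

x = 1/8, y = 0, minimum Z = 1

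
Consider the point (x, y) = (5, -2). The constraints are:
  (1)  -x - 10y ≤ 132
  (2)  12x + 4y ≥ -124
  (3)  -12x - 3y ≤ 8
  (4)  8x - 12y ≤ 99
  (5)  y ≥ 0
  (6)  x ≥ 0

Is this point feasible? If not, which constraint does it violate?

Constraint (5): y = -2, which is not ≥ 0. All other constraints are satisfied.

not feasible — violates (5)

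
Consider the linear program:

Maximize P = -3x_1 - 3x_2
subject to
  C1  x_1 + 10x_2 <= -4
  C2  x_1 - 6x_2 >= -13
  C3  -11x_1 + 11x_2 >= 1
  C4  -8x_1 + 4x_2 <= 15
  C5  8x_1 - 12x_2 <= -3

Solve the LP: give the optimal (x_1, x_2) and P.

x_1 = -21/8, x_2 = -3/2, maximum P = 99/8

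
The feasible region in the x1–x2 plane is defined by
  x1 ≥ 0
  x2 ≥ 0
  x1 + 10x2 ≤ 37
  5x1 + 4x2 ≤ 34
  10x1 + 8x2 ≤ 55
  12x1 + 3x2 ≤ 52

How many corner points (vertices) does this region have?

Intersecting each pair of boundary lines and keeping only the points that satisfy every inequality leaves:
  (0, 0)
  (0, 37/10)
  (13/3, 0)
  (127/46, 315/92)
  (251/66, 70/33)

5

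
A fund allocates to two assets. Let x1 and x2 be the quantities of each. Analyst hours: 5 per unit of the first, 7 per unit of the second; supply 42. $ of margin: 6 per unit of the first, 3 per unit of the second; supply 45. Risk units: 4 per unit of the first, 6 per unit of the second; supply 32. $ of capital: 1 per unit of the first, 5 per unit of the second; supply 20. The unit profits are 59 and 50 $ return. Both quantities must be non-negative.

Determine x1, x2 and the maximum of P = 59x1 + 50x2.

Extreme points and P = 59x1 + 50x2:
  (0, 0) → P = 0
  (0, 4) → P = 200
  (15/2, 0) → P = 885/2
  (29/4, 1/2) → P = 1811/4
  (20/7, 24/7) → P = 340

x1 = 29/4, x2 = 1/2, maximum P = 1811/4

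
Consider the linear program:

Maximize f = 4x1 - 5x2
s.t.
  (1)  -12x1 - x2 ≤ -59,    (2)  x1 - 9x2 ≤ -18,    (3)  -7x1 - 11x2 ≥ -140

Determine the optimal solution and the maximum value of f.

Vertices and f = 4x1 - 5x2:
  (513/109, 275/109) → f = 677/109
  (509/125, 1267/125) → f = -4299/125
  (531/37, 133/37) → f = 1459/37

x1 = 531/37, x2 = 133/37, maximum f = 1459/37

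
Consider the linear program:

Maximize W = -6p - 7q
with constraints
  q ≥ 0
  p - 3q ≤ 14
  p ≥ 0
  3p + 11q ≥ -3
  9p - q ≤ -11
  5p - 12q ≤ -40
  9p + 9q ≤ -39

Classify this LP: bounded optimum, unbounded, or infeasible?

The boundaries p = 0 and 9p - q = -11 meet at (0, 11), but that point violates 9p + 9q ≤ -39. Every candidate vertex is excluded by some other constraint, so the feasible region is empty.

infeasible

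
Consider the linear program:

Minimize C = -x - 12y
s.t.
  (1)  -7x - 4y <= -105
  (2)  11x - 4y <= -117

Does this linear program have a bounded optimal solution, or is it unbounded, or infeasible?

From the feasible point (-2/3, 329/12), moving in the direction (4, 11) keeps every constraint satisfied while C decreases without bound.

unbounded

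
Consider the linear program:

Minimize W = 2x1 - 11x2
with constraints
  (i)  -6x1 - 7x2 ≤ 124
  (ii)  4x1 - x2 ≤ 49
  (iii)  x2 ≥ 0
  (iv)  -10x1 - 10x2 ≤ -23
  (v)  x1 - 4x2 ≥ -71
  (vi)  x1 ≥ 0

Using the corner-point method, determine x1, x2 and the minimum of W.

x1 = 89/5, x2 = 111/5, minimum W = -1043/5

Extreme points and W = 2x1 - 11x2:
  (49/4, 0) → W = 49/2
  (89/5, 111/5) → W = -1043/5
  (23/10, 0) → W = 23/5
  (0, 23/10) → W = -253/10
  (0, 71/4) → W = -781/4

The optimum lies where 4x1 - x2 = 49 and x1 - 4x2 = -71.
Solving simultaneously gives x1 = 89/5, x2 = 111/5.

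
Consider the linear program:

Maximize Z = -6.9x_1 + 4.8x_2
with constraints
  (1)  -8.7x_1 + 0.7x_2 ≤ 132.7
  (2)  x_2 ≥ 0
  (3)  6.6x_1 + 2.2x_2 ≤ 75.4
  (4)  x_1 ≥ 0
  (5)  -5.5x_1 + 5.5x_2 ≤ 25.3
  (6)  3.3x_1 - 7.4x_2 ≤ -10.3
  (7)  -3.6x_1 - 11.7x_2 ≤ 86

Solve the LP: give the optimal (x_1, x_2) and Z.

Extreme points and Z = -6.9x_1 + 4.8x_2:
  (408/55, 661/55) → Z = 1788/275
  (5353/561, 96/17) → Z = -72431/1870
  (0, 23/5) → Z = 552/25
  (0, 103/74) → Z = 1236/185

x_1 = 0, x_2 = 4.6, maximum Z = 22.08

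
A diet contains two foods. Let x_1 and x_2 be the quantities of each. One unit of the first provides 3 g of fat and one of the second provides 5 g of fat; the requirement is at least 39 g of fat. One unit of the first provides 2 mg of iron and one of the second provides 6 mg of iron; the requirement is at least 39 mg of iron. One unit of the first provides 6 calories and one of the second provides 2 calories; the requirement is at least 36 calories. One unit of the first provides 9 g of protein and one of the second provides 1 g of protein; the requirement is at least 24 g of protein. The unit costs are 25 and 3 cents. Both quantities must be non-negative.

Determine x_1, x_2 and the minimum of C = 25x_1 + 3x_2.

Vertices and C = 25x_1 + 3x_2:
  (0, 24) → C = 72
  (39/2, 0) → C = 975/2
  (39/8, 39/8) → C = 273/2
  (17/4, 21/4) → C = 122
  (1, 15) → C = 70
The feasible region is unbounded (it extends along (0, 1), (1, 0)), but C strictly increases along every unbounded feasible direction, so there is no improving ray and the minimum is attained at a vertex.

At the optimal vertex, 6x_1 + 2x_2 = 36 and 9x_1 + x_2 = 24.
Solving simultaneously gives x_1 = 1, x_2 = 15.

x_1 = 1, x_2 = 15, minimum C = 70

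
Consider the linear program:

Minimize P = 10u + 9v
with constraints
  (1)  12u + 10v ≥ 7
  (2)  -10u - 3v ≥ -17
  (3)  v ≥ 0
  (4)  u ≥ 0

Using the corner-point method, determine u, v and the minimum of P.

u = 7/12, v = 0, minimum P = 35/6

Vertices and P = 10u + 9v:
  (7/12, 0) → P = 35/6
  (0, 7/10) → P = 63/10
  (17/10, 0) → P = 17
  (0, 17/3) → P = 51

At the optimal vertex, 12u + 10v = 7 and v = 0.
Solving simultaneously gives u = 7/12, v = 0.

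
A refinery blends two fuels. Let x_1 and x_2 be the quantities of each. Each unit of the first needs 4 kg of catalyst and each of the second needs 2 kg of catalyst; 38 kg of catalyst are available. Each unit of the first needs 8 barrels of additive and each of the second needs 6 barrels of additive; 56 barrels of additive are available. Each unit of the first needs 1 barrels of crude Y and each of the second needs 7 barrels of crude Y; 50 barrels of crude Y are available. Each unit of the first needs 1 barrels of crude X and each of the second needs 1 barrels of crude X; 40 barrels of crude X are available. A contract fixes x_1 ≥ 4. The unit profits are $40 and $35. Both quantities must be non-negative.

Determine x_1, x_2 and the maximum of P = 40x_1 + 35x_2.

Feasible corners and P = 40x_1 + 35x_2:
  (7, 0) → P = 280
  (4, 0) → P = 160
  (4, 4) → P = 300

The binding constraints are 8x_1 + 6x_2 = 56 and x_1 = 4.
Solving simultaneously gives x_1 = 4, x_2 = 4.

x_1 = 4, x_2 = 4, maximum P = 300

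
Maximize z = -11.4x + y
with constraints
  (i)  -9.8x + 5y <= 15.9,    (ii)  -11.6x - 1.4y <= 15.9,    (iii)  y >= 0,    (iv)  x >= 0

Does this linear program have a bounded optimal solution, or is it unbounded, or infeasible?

Extreme points and z = -11.4x + y:
  (0, 3.18) → z = 3.18
  (0, 0) → z = 0
The feasible region has finitely many vertices and no improving ray; the maximum is 3.18 at (0, 3.18).

bounded optimum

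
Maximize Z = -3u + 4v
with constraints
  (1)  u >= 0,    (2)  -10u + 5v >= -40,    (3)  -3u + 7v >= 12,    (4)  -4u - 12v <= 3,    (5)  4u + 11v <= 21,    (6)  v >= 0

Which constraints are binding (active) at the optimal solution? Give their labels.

(1) and (5)

Extreme points and Z = -3u + 4v:
  (0, 12/7) → Z = 48/7
  (0, 21/11) → Z = 84/11
  (15/61, 111/61) → Z = 399/61

The maximum is at (0, 21/11). Substituting into each constraint, equality holds for (1) and (5); the remaining constraints have slack.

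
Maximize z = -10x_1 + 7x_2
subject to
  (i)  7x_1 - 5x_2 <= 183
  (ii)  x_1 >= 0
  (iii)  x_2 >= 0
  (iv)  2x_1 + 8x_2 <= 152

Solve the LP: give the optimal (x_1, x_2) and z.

Extreme points and z = -10x_1 + 7x_2:
  (183/7, 0) → z = -1830/7
  (1112/33, 349/33) → z = -8677/33
  (0, 0) → z = 0
  (0, 19) → z = 133

The binding constraints are x_1 = 0 and 2x_1 + 8x_2 = 152.
Solving simultaneously gives x_1 = 0, x_2 = 19.

x_1 = 0, x_2 = 19, maximum z = 133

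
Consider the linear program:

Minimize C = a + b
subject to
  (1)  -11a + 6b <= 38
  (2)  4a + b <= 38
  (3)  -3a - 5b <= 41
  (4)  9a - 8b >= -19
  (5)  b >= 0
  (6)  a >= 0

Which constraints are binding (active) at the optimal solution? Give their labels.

Vertices and C = a + b:
  (285/41, 418/41) → C = 703/41
  (19/2, 0) → C = 19/2
  (0, 19/8) → C = 19/8
  (0, 0) → C = 0

The minimum is at (0, 0). Substituting into each constraint, equality holds for (5) and (6); the remaining constraints have slack.

(5) and (6)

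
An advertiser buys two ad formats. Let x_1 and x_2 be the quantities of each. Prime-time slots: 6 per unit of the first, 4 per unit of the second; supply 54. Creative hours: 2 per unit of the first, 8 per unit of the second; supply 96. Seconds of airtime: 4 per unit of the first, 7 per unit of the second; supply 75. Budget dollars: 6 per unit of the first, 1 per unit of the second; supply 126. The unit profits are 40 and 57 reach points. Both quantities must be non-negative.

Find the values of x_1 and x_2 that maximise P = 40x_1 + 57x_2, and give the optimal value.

x_1 = 3, x_2 = 9, maximum P = 633

Feasible corners and P = 40x_1 + 57x_2:
  (0, 0) → P = 0
  (0, 75/7) → P = 4275/7
  (9, 0) → P = 360
  (3, 9) → P = 633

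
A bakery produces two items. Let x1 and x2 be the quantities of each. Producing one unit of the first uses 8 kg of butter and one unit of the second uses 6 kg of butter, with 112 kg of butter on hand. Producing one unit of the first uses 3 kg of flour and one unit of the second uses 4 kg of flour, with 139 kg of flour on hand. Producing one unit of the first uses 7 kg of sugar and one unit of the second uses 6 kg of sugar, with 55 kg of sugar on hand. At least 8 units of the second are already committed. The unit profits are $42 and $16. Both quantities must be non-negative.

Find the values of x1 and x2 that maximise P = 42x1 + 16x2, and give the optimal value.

Extreme points and P = 42x1 + 16x2:
  (0, 55/6) → P = 440/3
  (0, 8) → P = 128
  (1, 8) → P = 170

The binding constraints are 7x1 + 6x2 = 55 and x2 = 8.
Solving simultaneously gives x1 = 1, x2 = 8.

x1 = 1, x2 = 8, maximum P = 170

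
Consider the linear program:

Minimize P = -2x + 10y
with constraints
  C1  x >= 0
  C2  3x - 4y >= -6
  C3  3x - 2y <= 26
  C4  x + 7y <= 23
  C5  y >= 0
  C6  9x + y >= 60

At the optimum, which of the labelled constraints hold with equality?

C3 and C5

Corner points and P = -2x + 10y:
  (228/23, 43/23) → P = -26/23
  (26/3, 0) → P = -52/3
  (397/62, 147/62) → P = 338/31
  (20/3, 0) → P = -40/3

The minimum is at (26/3, 0). Substituting into each constraint, equality holds for C3 and C5; the remaining constraints have slack.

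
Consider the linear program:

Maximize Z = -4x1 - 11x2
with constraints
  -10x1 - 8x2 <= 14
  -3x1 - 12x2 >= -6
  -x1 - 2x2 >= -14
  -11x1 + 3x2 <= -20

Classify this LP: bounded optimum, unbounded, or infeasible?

unbounded

From the feasible point (1, -3), moving in the direction (2, -1) keeps every constraint satisfied while Z increases without bound.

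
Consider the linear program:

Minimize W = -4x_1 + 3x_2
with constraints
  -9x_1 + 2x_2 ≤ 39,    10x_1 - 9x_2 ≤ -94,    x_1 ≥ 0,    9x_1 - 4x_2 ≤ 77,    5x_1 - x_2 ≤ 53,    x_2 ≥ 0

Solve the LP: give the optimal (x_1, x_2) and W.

Extreme points and W = -4x_1 + 3x_2:
  (0, 39/2) → W = 117/2
  (145, 672) → W = 1436
  (0, 94/9) → W = 94/3
  (571/35, 200/7) → W = 716/35

x_1 = 571/35, x_2 = 200/7, minimum W = 716/35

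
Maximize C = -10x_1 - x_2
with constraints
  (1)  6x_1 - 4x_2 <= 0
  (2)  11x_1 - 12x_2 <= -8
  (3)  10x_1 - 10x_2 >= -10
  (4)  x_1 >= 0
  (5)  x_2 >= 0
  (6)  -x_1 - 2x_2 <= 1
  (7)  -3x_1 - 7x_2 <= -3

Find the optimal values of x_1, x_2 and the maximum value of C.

x_1 = 0, x_2 = 2/3, maximum C = -2/3

Corner points and C = -10x_1 - x_2:
  (8/7, 12/7) → C = -92/7
  (2, 3) → C = -23
  (0, 2/3) → C = -2/3
  (0, 1) → C = -1

The binding constraints are 11x_1 - 12x_2 = -8 and x_1 = 0.
Solving simultaneously gives x_1 = 0, x_2 = 2/3.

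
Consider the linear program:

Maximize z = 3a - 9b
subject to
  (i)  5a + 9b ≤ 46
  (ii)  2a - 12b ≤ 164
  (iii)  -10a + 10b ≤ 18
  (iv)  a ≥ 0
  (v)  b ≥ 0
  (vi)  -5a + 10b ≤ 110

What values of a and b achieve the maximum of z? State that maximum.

Vertices and z = 3a - 9b:
  (149/70, 55/14) → z = -1014/35
  (46/5, 0) → z = 138/5
  (0, 9/5) → z = -81/5
  (0, 0) → z = 0

The binding constraints are 5a + 9b = 46 and b = 0.
Solving simultaneously gives a = 46/5, b = 0.

a = 46/5, b = 0, maximum z = 138/5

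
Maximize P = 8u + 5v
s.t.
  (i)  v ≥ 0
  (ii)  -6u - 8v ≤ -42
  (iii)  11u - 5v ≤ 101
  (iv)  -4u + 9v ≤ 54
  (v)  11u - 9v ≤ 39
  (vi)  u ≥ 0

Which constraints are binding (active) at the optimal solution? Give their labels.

Vertices and P = 8u + 5v:
  (345/71, 114/71) → P = 3330/71
  (0, 21/4) → P = 105/4
  (93/7, 250/21) → P = 3482/21
  (0, 6) → P = 30

The maximum is at (93/7, 250/21). Substituting into each constraint, equality holds for (iv) and (v); the remaining constraints have slack.

(iv) and (v)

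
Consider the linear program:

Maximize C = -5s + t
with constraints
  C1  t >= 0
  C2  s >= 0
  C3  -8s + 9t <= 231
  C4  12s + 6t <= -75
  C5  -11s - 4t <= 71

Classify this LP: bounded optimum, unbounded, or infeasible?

The boundaries t = 0 and s = 0 meet at (0, 0), but that point violates 12s + 6t ≤ -75. Every candidate vertex is excluded by some other constraint, so the feasible region is empty.

infeasible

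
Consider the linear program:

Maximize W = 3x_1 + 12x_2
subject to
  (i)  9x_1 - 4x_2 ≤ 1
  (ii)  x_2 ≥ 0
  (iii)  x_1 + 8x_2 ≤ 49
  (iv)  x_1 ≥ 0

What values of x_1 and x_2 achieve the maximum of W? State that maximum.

Corner points and W = 3x_1 + 12x_2:
  (1/9, 0) → W = 1/3
  (51/19, 110/19) → W = 1473/19
  (0, 0) → W = 0
  (0, 49/8) → W = 147/2

x_1 = 51/19, x_2 = 110/19, maximum W = 1473/19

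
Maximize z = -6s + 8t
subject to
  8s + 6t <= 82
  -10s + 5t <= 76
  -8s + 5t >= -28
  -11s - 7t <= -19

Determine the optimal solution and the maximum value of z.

s = -23/50, t = 357/25, maximum z = 117

Feasible corners and z = -6s + 8t:
  (-23/50, 357/25) → z = 117
  (289/44, 54/11) → z = -3/22
  (-437/125, 1026/125) → z = 2166/25
  (97/37, -52/37) → z = -998/37

At the optimal vertex, 8s + 6t = 82 and -10s + 5t = 76.
Solving simultaneously gives s = -23/50, t = 357/25.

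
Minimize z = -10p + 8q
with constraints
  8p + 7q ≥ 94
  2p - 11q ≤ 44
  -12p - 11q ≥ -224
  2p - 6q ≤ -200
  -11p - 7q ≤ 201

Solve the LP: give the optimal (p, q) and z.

p = -428/47, q = 1424/47, minimum z = 15672/47

Corner points and z = -10p + 8q:
  (-418/31, 894/31) → z = 11332/31
  (-295/3, 2642/21) → z = 41786/21
  (-428/47, 1424/47) → z = 15672/47
  (-3779/37, 4876/37) → z = 76798/37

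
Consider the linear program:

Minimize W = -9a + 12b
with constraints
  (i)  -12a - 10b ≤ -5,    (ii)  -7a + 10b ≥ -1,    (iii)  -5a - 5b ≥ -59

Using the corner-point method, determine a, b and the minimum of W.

Extreme points and W = -9a + 12b:
  (6/19, 23/190) → W = -132/95
  (-113/2, 683/10) → W = 13281/10
  (7, 24/5) → W = -27/5

a = 7, b = 24/5, minimum W = -27/5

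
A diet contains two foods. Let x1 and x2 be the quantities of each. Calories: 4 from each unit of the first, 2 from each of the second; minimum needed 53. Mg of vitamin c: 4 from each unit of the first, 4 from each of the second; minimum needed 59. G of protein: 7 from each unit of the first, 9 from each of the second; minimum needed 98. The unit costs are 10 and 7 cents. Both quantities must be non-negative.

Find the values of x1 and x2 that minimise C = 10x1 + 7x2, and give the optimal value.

x1 = 47/4, x2 = 3, minimum C = 277/2

Corner points and C = 10x1 + 7x2:
  (0, 53/2) → C = 371/2
  (59/4, 0) → C = 295/2
  (47/4, 3) → C = 277/2
The feasible region is unbounded (it extends along (0, 1), (1, 0)), but C strictly increases along every unbounded feasible direction, so there is no improving ray and the minimum is attained at a vertex.

The binding constraints are 4x1 + 2x2 = 53 and 4x1 + 4x2 = 59.
Solving simultaneously gives x1 = 47/4, x2 = 3.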